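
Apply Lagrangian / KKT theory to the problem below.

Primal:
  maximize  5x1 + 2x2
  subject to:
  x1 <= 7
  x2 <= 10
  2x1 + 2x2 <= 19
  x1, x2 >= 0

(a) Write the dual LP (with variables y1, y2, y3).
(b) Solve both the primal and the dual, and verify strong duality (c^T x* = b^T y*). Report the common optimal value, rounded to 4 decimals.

The standard primal-dual pair for 'max c^T x s.t. A x <= b, x >= 0' is:
  Dual:  min b^T y  s.t.  A^T y >= c,  y >= 0.

So the dual LP is:
  minimize  7y1 + 10y2 + 19y3
  subject to:
    y1 + 2y3 >= 5
    y2 + 2y3 >= 2
    y1, y2, y3 >= 0

Solving the primal: x* = (7, 2.5).
  primal value c^T x* = 40.
Solving the dual: y* = (3, 0, 1).
  dual value b^T y* = 40.
Strong duality: c^T x* = b^T y*. Confirmed.

40


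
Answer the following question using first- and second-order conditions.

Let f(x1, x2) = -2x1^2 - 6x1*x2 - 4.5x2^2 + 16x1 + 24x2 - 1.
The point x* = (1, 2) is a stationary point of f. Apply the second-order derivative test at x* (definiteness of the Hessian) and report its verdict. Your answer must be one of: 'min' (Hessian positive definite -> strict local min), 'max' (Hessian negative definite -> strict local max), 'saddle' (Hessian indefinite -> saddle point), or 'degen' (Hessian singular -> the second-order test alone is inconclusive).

Compute the Hessian H = grad^2 f:
  H = [[-4, -6], [-6, -9]]
Verify stationarity: grad f(x*) = H x* + g = (0, 0).
Eigenvalues of H: -13, 0.
H has a zero eigenvalue (singular; negative semidefinite but not definite), so H is neither positive definite, negative definite, nor indefinite. The second-order test alone is inconclusive -> degen.
(Indeed, f is constant along the null direction of H through x*, so x* is not a strict local extremum.)

degen


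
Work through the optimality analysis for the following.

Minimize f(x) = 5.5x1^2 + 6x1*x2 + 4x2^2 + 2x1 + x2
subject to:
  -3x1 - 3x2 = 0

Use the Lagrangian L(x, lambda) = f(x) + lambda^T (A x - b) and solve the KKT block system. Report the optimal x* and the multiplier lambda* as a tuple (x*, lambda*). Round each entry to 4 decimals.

Form the Lagrangian:
  L(x, lambda) = (1/2) x^T Q x + c^T x + lambda^T (A x - b)
Stationarity (grad_x L = 0): Q x + c + A^T lambda = 0.
Primal feasibility: A x = b.

This gives the KKT block system:
  [ Q   A^T ] [ x     ]   [-c ]
  [ A    0  ] [ lambda ] = [ b ]

Solving the linear system:
  x*      = (-0.1429, 0.1429)
  lambda* = (0.4286)
  f(x*)   = -0.0714

x* = (-0.1429, 0.1429), lambda* = (0.4286)


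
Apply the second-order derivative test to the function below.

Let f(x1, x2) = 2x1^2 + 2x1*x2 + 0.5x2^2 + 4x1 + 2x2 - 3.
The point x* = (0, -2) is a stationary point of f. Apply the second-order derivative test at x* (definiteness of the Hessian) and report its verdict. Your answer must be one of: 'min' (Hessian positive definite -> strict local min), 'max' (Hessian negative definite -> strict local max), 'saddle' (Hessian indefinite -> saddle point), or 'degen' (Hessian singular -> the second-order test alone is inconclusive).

Compute the Hessian H = grad^2 f:
  H = [[4, 2], [2, 1]]
Verify stationarity: grad f(x*) = H x* + g = (0, 0).
Eigenvalues of H: 0, 5.
H has a zero eigenvalue (singular; positive semidefinite but not definite), so H is neither positive definite, negative definite, nor indefinite. The second-order test alone is inconclusive -> degen.
(Indeed, f is constant along the null direction of H through x*, so x* is not a strict local extremum.)

degen


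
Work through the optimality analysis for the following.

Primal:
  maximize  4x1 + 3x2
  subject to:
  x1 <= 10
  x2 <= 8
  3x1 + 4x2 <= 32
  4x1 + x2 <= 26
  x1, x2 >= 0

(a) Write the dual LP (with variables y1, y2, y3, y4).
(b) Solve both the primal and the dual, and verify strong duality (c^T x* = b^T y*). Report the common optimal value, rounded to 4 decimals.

The standard primal-dual pair for 'max c^T x s.t. A x <= b, x >= 0' is:
  Dual:  min b^T y  s.t.  A^T y >= c,  y >= 0.

So the dual LP is:
  minimize  10y1 + 8y2 + 32y3 + 26y4
  subject to:
    y1 + 3y3 + 4y4 >= 4
    y2 + 4y3 + y4 >= 3
    y1, y2, y3, y4 >= 0

Solving the primal: x* = (5.5385, 3.8462).
  primal value c^T x* = 33.6923.
Solving the dual: y* = (0, 0, 0.6154, 0.5385).
  dual value b^T y* = 33.6923.
Strong duality: c^T x* = b^T y*. Confirmed.

33.6923


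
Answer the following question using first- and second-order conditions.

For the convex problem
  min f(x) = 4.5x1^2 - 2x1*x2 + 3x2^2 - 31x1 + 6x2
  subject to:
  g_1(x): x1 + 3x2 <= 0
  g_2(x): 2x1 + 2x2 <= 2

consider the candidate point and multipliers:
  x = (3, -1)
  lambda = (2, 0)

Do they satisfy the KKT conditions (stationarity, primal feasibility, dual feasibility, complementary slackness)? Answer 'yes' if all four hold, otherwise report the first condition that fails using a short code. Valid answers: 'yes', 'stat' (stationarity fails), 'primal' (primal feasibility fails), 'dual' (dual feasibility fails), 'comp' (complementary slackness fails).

Gradient of f: grad f(x) = Q x + c = (-2, -6)
Constraint values g_i(x) = a_i^T x - b_i:
  g_1((3, -1)) = 0
  g_2((3, -1)) = 2
Stationarity residual: grad f(x) + sum_i lambda_i a_i = (0, 0)
  -> stationarity OK
Primal feasibility (all g_i <= 0): FAILS
Dual feasibility (all lambda_i >= 0): OK
Complementary slackness (lambda_i * g_i(x) = 0 for all i): OK

Verdict: the first failing condition is primal_feasibility -> primal.

primal


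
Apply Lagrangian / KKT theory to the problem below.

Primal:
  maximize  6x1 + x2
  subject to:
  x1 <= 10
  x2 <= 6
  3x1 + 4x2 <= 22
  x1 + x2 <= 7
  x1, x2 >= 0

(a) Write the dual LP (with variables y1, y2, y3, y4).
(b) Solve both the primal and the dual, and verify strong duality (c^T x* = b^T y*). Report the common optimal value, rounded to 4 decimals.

The standard primal-dual pair for 'max c^T x s.t. A x <= b, x >= 0' is:
  Dual:  min b^T y  s.t.  A^T y >= c,  y >= 0.

So the dual LP is:
  minimize  10y1 + 6y2 + 22y3 + 7y4
  subject to:
    y1 + 3y3 + y4 >= 6
    y2 + 4y3 + y4 >= 1
    y1, y2, y3, y4 >= 0

Solving the primal: x* = (7, 0).
  primal value c^T x* = 42.
Solving the dual: y* = (0, 0, 0, 6).
  dual value b^T y* = 42.
Strong duality: c^T x* = b^T y*. Confirmed.

42


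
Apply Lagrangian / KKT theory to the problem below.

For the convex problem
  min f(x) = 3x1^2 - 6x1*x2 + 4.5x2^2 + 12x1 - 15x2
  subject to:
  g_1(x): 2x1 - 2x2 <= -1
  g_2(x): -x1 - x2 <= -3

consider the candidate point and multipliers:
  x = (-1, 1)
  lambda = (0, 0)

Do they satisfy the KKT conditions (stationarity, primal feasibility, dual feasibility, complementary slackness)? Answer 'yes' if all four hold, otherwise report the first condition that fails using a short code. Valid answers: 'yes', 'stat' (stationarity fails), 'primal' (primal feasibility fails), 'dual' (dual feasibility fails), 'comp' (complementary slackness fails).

Gradient of f: grad f(x) = Q x + c = (0, 0)
Constraint values g_i(x) = a_i^T x - b_i:
  g_1((-1, 1)) = -3
  g_2((-1, 1)) = 3
Stationarity residual: grad f(x) + sum_i lambda_i a_i = (0, 0)
  -> stationarity OK
Primal feasibility (all g_i <= 0): FAILS
Dual feasibility (all lambda_i >= 0): OK
Complementary slackness (lambda_i * g_i(x) = 0 for all i): OK

Verdict: the first failing condition is primal_feasibility -> primal.

primal


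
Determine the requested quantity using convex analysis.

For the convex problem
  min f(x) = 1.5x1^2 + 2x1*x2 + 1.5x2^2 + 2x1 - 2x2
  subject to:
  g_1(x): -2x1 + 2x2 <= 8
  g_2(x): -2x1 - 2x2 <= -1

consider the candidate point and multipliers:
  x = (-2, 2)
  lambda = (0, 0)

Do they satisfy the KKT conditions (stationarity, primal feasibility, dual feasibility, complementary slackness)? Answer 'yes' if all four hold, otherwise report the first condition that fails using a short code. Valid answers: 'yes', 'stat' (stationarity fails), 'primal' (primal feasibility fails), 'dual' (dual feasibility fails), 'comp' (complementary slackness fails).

Gradient of f: grad f(x) = Q x + c = (0, 0)
Constraint values g_i(x) = a_i^T x - b_i:
  g_1((-2, 2)) = 0
  g_2((-2, 2)) = 1
Stationarity residual: grad f(x) + sum_i lambda_i a_i = (0, 0)
  -> stationarity OK
Primal feasibility (all g_i <= 0): FAILS
Dual feasibility (all lambda_i >= 0): OK
Complementary slackness (lambda_i * g_i(x) = 0 for all i): OK

Verdict: the first failing condition is primal_feasibility -> primal.

primal


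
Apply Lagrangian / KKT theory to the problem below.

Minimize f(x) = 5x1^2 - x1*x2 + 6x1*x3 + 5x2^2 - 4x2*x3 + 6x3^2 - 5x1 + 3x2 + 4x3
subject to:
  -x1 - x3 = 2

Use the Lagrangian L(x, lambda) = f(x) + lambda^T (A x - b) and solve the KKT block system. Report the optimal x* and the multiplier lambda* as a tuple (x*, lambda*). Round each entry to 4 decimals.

Form the Lagrangian:
  L(x, lambda) = (1/2) x^T Q x + c^T x + lambda^T (A x - b)
Stationarity (grad_x L = 0): Q x + c + A^T lambda = 0.
Primal feasibility: A x = b.

This gives the KKT block system:
  [ Q   A^T ] [ x     ]   [-c ]
  [ A    0  ] [ lambda ] = [ b ]

Solving the linear system:
  x*      = (0.033, -1.1099, -2.033)
  lambda* = (-15.7582)
  f(x*)   = 9.9451

x* = (0.033, -1.1099, -2.033), lambda* = (-15.7582)


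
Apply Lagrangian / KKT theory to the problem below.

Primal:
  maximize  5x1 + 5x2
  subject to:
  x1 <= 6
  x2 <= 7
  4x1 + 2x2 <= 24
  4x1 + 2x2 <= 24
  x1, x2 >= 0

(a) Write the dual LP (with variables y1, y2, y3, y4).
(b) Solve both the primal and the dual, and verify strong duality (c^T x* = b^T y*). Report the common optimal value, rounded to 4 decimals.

The standard primal-dual pair for 'max c^T x s.t. A x <= b, x >= 0' is:
  Dual:  min b^T y  s.t.  A^T y >= c,  y >= 0.

So the dual LP is:
  minimize  6y1 + 7y2 + 24y3 + 24y4
  subject to:
    y1 + 4y3 + 4y4 >= 5
    y2 + 2y3 + 2y4 >= 5
    y1, y2, y3, y4 >= 0

Solving the primal: x* = (2.5, 7).
  primal value c^T x* = 47.5.
Solving the dual: y* = (0, 2.5, 1.25, 0).
  dual value b^T y* = 47.5.
Strong duality: c^T x* = b^T y*. Confirmed.

47.5


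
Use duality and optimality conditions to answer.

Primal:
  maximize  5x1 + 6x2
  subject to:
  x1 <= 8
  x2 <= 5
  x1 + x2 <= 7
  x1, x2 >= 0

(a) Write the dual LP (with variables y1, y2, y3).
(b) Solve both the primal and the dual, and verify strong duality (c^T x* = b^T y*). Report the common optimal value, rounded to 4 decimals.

The standard primal-dual pair for 'max c^T x s.t. A x <= b, x >= 0' is:
  Dual:  min b^T y  s.t.  A^T y >= c,  y >= 0.

So the dual LP is:
  minimize  8y1 + 5y2 + 7y3
  subject to:
    y1 + y3 >= 5
    y2 + y3 >= 6
    y1, y2, y3 >= 0

Solving the primal: x* = (2, 5).
  primal value c^T x* = 40.
Solving the dual: y* = (0, 1, 5).
  dual value b^T y* = 40.
Strong duality: c^T x* = b^T y*. Confirmed.

40


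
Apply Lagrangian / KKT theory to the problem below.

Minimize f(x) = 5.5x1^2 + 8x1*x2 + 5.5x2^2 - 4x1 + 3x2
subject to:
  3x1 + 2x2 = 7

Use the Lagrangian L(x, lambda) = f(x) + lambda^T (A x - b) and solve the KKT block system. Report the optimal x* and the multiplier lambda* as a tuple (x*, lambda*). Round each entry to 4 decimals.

Form the Lagrangian:
  L(x, lambda) = (1/2) x^T Q x + c^T x + lambda^T (A x - b)
Stationarity (grad_x L = 0): Q x + c + A^T lambda = 0.
Primal feasibility: A x = b.

This gives the KKT block system:
  [ Q   A^T ] [ x     ]   [-c ]
  [ A    0  ] [ lambda ] = [ b ]

Solving the linear system:
  x*      = (3.2553, -1.383)
  lambda* = (-6.9149)
  f(x*)   = 15.617

x* = (3.2553, -1.383), lambda* = (-6.9149)


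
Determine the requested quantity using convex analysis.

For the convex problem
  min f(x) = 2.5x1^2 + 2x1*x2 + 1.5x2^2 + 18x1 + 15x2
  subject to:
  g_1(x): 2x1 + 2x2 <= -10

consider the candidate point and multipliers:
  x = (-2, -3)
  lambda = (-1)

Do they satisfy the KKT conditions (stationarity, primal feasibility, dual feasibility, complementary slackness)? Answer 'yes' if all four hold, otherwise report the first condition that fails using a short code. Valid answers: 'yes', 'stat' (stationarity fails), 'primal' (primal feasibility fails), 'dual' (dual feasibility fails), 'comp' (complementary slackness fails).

Gradient of f: grad f(x) = Q x + c = (2, 2)
Constraint values g_i(x) = a_i^T x - b_i:
  g_1((-2, -3)) = 0
Stationarity residual: grad f(x) + sum_i lambda_i a_i = (0, 0)
  -> stationarity OK
Primal feasibility (all g_i <= 0): OK
Dual feasibility (all lambda_i >= 0): FAILS
Complementary slackness (lambda_i * g_i(x) = 0 for all i): OK

Verdict: the first failing condition is dual_feasibility -> dual.

dual


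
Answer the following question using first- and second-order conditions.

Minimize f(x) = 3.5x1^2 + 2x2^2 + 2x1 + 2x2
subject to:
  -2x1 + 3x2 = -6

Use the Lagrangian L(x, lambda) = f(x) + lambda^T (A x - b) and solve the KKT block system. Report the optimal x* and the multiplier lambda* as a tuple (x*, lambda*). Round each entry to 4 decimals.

Form the Lagrangian:
  L(x, lambda) = (1/2) x^T Q x + c^T x + lambda^T (A x - b)
Stationarity (grad_x L = 0): Q x + c + A^T lambda = 0.
Primal feasibility: A x = b.

This gives the KKT block system:
  [ Q   A^T ] [ x     ]   [-c ]
  [ A    0  ] [ lambda ] = [ b ]

Solving the linear system:
  x*      = (0.2278, -1.8481)
  lambda* = (1.7975)
  f(x*)   = 3.7722

x* = (0.2278, -1.8481), lambda* = (1.7975)


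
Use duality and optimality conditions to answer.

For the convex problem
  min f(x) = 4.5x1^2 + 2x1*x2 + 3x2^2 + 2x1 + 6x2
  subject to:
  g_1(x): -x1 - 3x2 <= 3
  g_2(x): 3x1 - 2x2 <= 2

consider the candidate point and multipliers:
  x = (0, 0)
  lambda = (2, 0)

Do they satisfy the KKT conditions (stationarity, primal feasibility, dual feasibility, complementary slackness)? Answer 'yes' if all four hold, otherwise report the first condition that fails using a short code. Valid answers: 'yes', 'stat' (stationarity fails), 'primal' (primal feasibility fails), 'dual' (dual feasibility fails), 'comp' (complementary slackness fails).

Gradient of f: grad f(x) = Q x + c = (2, 6)
Constraint values g_i(x) = a_i^T x - b_i:
  g_1((0, 0)) = -3
  g_2((0, 0)) = -2
Stationarity residual: grad f(x) + sum_i lambda_i a_i = (0, 0)
  -> stationarity OK
Primal feasibility (all g_i <= 0): OK
Dual feasibility (all lambda_i >= 0): OK
Complementary slackness (lambda_i * g_i(x) = 0 for all i): FAILS

Verdict: the first failing condition is complementary_slackness -> comp.

comp


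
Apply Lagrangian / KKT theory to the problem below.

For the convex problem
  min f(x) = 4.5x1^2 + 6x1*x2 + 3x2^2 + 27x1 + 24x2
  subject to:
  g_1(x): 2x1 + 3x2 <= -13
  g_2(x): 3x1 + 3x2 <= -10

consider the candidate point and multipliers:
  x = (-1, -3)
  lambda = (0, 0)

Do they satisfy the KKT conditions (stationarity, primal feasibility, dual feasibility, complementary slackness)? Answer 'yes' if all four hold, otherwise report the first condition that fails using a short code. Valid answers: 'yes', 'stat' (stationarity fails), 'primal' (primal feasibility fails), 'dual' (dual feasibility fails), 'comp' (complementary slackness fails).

Gradient of f: grad f(x) = Q x + c = (0, 0)
Constraint values g_i(x) = a_i^T x - b_i:
  g_1((-1, -3)) = 2
  g_2((-1, -3)) = -2
Stationarity residual: grad f(x) + sum_i lambda_i a_i = (0, 0)
  -> stationarity OK
Primal feasibility (all g_i <= 0): FAILS
Dual feasibility (all lambda_i >= 0): OK
Complementary slackness (lambda_i * g_i(x) = 0 for all i): OK

Verdict: the first failing condition is primal_feasibility -> primal.

primal


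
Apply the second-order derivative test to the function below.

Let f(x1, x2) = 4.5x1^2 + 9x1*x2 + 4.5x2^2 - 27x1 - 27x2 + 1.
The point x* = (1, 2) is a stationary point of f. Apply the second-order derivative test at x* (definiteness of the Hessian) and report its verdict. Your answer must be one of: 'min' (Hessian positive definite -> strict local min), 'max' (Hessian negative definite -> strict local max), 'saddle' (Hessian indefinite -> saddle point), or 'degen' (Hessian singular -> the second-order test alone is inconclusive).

Compute the Hessian H = grad^2 f:
  H = [[9, 9], [9, 9]]
Verify stationarity: grad f(x*) = H x* + g = (0, 0).
Eigenvalues of H: 0, 18.
H has a zero eigenvalue (singular; positive semidefinite but not definite), so H is neither positive definite, negative definite, nor indefinite. The second-order test alone is inconclusive -> degen.
(Indeed, f is constant along the null direction of H through x*, so x* is not a strict local extremum.)

degen


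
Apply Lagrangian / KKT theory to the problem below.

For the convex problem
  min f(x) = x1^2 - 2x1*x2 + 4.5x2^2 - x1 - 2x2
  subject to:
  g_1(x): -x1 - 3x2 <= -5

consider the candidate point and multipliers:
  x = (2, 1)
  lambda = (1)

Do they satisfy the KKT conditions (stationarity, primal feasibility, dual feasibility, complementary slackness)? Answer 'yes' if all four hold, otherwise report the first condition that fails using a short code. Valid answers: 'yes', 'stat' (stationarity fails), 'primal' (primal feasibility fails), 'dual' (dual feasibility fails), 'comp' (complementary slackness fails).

Gradient of f: grad f(x) = Q x + c = (1, 3)
Constraint values g_i(x) = a_i^T x - b_i:
  g_1((2, 1)) = 0
Stationarity residual: grad f(x) + sum_i lambda_i a_i = (0, 0)
  -> stationarity OK
Primal feasibility (all g_i <= 0): OK
Dual feasibility (all lambda_i >= 0): OK
Complementary slackness (lambda_i * g_i(x) = 0 for all i): OK

Verdict: yes, KKT holds.

yes


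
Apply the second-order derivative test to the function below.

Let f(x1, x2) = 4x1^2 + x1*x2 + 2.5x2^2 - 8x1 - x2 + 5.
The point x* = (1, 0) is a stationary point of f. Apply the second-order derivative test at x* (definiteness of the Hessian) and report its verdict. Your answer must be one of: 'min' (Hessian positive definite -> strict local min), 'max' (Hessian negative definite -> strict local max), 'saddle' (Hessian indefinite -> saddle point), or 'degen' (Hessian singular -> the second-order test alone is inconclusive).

Compute the Hessian H = grad^2 f:
  H = [[8, 1], [1, 5]]
Verify stationarity: grad f(x*) = H x* + g = (0, 0).
Eigenvalues of H: 4.6972, 8.3028.
Both eigenvalues > 0, so H is positive definite -> x* is a strict local min.

min


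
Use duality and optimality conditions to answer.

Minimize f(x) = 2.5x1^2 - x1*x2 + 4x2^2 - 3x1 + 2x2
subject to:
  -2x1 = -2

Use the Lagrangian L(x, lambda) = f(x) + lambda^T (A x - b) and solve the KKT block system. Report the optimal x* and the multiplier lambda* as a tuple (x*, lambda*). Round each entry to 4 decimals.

Form the Lagrangian:
  L(x, lambda) = (1/2) x^T Q x + c^T x + lambda^T (A x - b)
Stationarity (grad_x L = 0): Q x + c + A^T lambda = 0.
Primal feasibility: A x = b.

This gives the KKT block system:
  [ Q   A^T ] [ x     ]   [-c ]
  [ A    0  ] [ lambda ] = [ b ]

Solving the linear system:
  x*      = (1, -0.125)
  lambda* = (1.0625)
  f(x*)   = -0.5625

x* = (1, -0.125), lambda* = (1.0625)


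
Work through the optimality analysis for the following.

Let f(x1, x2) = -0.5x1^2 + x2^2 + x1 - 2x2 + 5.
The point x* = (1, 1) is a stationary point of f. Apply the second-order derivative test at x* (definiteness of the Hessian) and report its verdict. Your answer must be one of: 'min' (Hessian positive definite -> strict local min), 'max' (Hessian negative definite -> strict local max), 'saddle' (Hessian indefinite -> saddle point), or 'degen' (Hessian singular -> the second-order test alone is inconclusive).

Compute the Hessian H = grad^2 f:
  H = [[-1, 0], [0, 2]]
Verify stationarity: grad f(x*) = H x* + g = (0, 0).
Eigenvalues of H: -1, 2.
Eigenvalues have mixed signs, so H is indefinite -> x* is a saddle point.

saddle


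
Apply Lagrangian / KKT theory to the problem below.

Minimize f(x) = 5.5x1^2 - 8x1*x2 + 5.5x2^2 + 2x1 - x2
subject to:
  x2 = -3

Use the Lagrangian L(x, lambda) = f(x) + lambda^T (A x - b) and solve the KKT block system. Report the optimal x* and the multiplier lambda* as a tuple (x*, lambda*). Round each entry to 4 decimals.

Form the Lagrangian:
  L(x, lambda) = (1/2) x^T Q x + c^T x + lambda^T (A x - b)
Stationarity (grad_x L = 0): Q x + c + A^T lambda = 0.
Primal feasibility: A x = b.

This gives the KKT block system:
  [ Q   A^T ] [ x     ]   [-c ]
  [ A    0  ] [ lambda ] = [ b ]

Solving the linear system:
  x*      = (-2.3636, -3)
  lambda* = (15.0909)
  f(x*)   = 21.7727

x* = (-2.3636, -3), lambda* = (15.0909)


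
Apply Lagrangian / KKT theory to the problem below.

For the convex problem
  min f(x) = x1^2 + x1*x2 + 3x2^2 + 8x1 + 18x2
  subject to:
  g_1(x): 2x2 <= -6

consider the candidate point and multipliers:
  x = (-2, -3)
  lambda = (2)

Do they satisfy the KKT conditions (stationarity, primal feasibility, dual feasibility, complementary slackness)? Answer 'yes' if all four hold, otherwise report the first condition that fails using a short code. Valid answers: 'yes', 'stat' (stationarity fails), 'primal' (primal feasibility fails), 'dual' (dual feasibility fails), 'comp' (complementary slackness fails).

Gradient of f: grad f(x) = Q x + c = (1, -2)
Constraint values g_i(x) = a_i^T x - b_i:
  g_1((-2, -3)) = 0
Stationarity residual: grad f(x) + sum_i lambda_i a_i = (1, 2)
  -> stationarity FAILS
Primal feasibility (all g_i <= 0): OK
Dual feasibility (all lambda_i >= 0): OK
Complementary slackness (lambda_i * g_i(x) = 0 for all i): OK

Verdict: the first failing condition is stationarity -> stat.

stat


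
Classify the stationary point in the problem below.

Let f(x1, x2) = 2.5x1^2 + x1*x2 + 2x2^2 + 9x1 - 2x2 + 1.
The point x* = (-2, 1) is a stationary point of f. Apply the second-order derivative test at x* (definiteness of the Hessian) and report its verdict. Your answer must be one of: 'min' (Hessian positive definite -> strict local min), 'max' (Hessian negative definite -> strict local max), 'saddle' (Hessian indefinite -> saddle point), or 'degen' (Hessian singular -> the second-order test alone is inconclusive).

Compute the Hessian H = grad^2 f:
  H = [[5, 1], [1, 4]]
Verify stationarity: grad f(x*) = H x* + g = (0, 0).
Eigenvalues of H: 3.382, 5.618.
Both eigenvalues > 0, so H is positive definite -> x* is a strict local min.

min


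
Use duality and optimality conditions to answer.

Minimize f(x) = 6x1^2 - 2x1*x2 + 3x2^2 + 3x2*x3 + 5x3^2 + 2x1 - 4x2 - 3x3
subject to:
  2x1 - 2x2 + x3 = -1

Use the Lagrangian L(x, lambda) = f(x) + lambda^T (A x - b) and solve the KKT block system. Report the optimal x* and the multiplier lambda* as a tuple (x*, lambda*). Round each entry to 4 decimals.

Form the Lagrangian:
  L(x, lambda) = (1/2) x^T Q x + c^T x + lambda^T (A x - b)
Stationarity (grad_x L = 0): Q x + c + A^T lambda = 0.
Primal feasibility: A x = b.

This gives the KKT block system:
  [ Q   A^T ] [ x     ]   [-c ]
  [ A    0  ] [ lambda ] = [ b ]

Solving the linear system:
  x*      = (-0.0562, 0.5225, 0.1573)
  lambda* = (-0.1404)
  f(x*)   = -1.4073

x* = (-0.0562, 0.5225, 0.1573), lambda* = (-0.1404)


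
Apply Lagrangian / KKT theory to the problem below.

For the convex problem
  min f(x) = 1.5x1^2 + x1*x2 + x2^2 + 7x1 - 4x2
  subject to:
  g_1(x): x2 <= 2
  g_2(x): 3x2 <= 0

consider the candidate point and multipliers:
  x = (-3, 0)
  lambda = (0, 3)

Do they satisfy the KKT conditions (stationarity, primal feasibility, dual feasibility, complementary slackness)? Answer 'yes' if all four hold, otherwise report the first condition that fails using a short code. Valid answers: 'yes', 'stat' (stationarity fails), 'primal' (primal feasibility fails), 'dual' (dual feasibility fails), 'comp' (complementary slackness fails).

Gradient of f: grad f(x) = Q x + c = (-2, -7)
Constraint values g_i(x) = a_i^T x - b_i:
  g_1((-3, 0)) = -2
  g_2((-3, 0)) = 0
Stationarity residual: grad f(x) + sum_i lambda_i a_i = (-2, 2)
  -> stationarity FAILS
Primal feasibility (all g_i <= 0): OK
Dual feasibility (all lambda_i >= 0): OK
Complementary slackness (lambda_i * g_i(x) = 0 for all i): OK

Verdict: the first failing condition is stationarity -> stat.

stat


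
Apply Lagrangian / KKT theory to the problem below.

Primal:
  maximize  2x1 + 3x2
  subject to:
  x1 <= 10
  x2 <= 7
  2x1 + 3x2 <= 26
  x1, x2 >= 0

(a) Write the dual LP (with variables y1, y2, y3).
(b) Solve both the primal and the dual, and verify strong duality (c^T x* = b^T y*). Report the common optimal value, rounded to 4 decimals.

The standard primal-dual pair for 'max c^T x s.t. A x <= b, x >= 0' is:
  Dual:  min b^T y  s.t.  A^T y >= c,  y >= 0.

So the dual LP is:
  minimize  10y1 + 7y2 + 26y3
  subject to:
    y1 + 2y3 >= 2
    y2 + 3y3 >= 3
    y1, y2, y3 >= 0

Solving the primal: x* = (2.5, 7).
  primal value c^T x* = 26.
Solving the dual: y* = (0, 0, 1).
  dual value b^T y* = 26.
Strong duality: c^T x* = b^T y*. Confirmed.

26


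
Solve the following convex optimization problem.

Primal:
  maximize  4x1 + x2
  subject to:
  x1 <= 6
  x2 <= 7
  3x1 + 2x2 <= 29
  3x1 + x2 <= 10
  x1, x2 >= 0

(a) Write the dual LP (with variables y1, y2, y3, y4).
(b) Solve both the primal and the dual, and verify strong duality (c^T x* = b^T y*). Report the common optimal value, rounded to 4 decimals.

The standard primal-dual pair for 'max c^T x s.t. A x <= b, x >= 0' is:
  Dual:  min b^T y  s.t.  A^T y >= c,  y >= 0.

So the dual LP is:
  minimize  6y1 + 7y2 + 29y3 + 10y4
  subject to:
    y1 + 3y3 + 3y4 >= 4
    y2 + 2y3 + y4 >= 1
    y1, y2, y3, y4 >= 0

Solving the primal: x* = (3.3333, 0).
  primal value c^T x* = 13.3333.
Solving the dual: y* = (0, 0, 0, 1.3333).
  dual value b^T y* = 13.3333.
Strong duality: c^T x* = b^T y*. Confirmed.

13.3333


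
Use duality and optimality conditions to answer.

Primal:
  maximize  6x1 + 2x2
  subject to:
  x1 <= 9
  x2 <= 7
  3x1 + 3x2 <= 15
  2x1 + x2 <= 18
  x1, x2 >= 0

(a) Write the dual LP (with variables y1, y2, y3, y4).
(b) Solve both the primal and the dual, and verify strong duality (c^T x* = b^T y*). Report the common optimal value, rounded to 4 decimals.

The standard primal-dual pair for 'max c^T x s.t. A x <= b, x >= 0' is:
  Dual:  min b^T y  s.t.  A^T y >= c,  y >= 0.

So the dual LP is:
  minimize  9y1 + 7y2 + 15y3 + 18y4
  subject to:
    y1 + 3y3 + 2y4 >= 6
    y2 + 3y3 + y4 >= 2
    y1, y2, y3, y4 >= 0

Solving the primal: x* = (5, 0).
  primal value c^T x* = 30.
Solving the dual: y* = (0, 0, 2, 0).
  dual value b^T y* = 30.
Strong duality: c^T x* = b^T y*. Confirmed.

30


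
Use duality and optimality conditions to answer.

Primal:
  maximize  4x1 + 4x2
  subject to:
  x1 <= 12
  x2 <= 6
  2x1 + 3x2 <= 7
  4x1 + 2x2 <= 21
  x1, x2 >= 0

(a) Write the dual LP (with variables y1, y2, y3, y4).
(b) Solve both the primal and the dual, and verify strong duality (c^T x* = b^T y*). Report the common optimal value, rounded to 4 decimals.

The standard primal-dual pair for 'max c^T x s.t. A x <= b, x >= 0' is:
  Dual:  min b^T y  s.t.  A^T y >= c,  y >= 0.

So the dual LP is:
  minimize  12y1 + 6y2 + 7y3 + 21y4
  subject to:
    y1 + 2y3 + 4y4 >= 4
    y2 + 3y3 + 2y4 >= 4
    y1, y2, y3, y4 >= 0

Solving the primal: x* = (3.5, 0).
  primal value c^T x* = 14.
Solving the dual: y* = (0, 0, 2, 0).
  dual value b^T y* = 14.
Strong duality: c^T x* = b^T y*. Confirmed.

14


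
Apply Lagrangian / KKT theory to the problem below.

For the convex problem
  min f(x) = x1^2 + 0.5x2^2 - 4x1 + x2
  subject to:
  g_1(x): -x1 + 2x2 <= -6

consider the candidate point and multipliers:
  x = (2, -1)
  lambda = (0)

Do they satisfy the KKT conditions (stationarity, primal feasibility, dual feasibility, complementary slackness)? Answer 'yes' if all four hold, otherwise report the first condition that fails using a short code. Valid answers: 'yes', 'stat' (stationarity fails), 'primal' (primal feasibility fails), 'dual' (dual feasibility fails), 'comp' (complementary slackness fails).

Gradient of f: grad f(x) = Q x + c = (0, 0)
Constraint values g_i(x) = a_i^T x - b_i:
  g_1((2, -1)) = 2
Stationarity residual: grad f(x) + sum_i lambda_i a_i = (0, 0)
  -> stationarity OK
Primal feasibility (all g_i <= 0): FAILS
Dual feasibility (all lambda_i >= 0): OK
Complementary slackness (lambda_i * g_i(x) = 0 for all i): OK

Verdict: the first failing condition is primal_feasibility -> primal.

primal


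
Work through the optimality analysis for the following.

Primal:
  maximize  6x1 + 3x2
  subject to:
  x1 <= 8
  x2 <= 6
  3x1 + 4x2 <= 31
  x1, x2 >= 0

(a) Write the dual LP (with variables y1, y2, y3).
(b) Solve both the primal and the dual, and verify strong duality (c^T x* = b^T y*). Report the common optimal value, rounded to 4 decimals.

The standard primal-dual pair for 'max c^T x s.t. A x <= b, x >= 0' is:
  Dual:  min b^T y  s.t.  A^T y >= c,  y >= 0.

So the dual LP is:
  minimize  8y1 + 6y2 + 31y3
  subject to:
    y1 + 3y3 >= 6
    y2 + 4y3 >= 3
    y1, y2, y3 >= 0

Solving the primal: x* = (8, 1.75).
  primal value c^T x* = 53.25.
Solving the dual: y* = (3.75, 0, 0.75).
  dual value b^T y* = 53.25.
Strong duality: c^T x* = b^T y*. Confirmed.

53.25


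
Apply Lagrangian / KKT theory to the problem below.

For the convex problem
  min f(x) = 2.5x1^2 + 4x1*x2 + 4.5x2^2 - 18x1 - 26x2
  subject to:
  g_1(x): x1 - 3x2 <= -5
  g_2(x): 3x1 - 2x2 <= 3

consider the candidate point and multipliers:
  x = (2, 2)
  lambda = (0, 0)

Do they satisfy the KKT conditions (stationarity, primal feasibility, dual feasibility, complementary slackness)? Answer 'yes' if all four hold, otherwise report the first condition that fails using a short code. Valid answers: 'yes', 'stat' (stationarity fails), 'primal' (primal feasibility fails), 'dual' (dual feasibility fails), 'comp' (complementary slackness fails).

Gradient of f: grad f(x) = Q x + c = (0, 0)
Constraint values g_i(x) = a_i^T x - b_i:
  g_1((2, 2)) = 1
  g_2((2, 2)) = -1
Stationarity residual: grad f(x) + sum_i lambda_i a_i = (0, 0)
  -> stationarity OK
Primal feasibility (all g_i <= 0): FAILS
Dual feasibility (all lambda_i >= 0): OK
Complementary slackness (lambda_i * g_i(x) = 0 for all i): OK

Verdict: the first failing condition is primal_feasibility -> primal.

primal


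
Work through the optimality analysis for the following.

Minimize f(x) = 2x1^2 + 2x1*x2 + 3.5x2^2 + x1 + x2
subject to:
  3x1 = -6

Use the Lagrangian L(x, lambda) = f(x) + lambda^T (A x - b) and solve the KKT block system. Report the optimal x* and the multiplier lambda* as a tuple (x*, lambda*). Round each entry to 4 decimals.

Form the Lagrangian:
  L(x, lambda) = (1/2) x^T Q x + c^T x + lambda^T (A x - b)
Stationarity (grad_x L = 0): Q x + c + A^T lambda = 0.
Primal feasibility: A x = b.

This gives the KKT block system:
  [ Q   A^T ] [ x     ]   [-c ]
  [ A    0  ] [ lambda ] = [ b ]

Solving the linear system:
  x*      = (-2, 0.4286)
  lambda* = (2.0476)
  f(x*)   = 5.3571

x* = (-2, 0.4286), lambda* = (2.0476)


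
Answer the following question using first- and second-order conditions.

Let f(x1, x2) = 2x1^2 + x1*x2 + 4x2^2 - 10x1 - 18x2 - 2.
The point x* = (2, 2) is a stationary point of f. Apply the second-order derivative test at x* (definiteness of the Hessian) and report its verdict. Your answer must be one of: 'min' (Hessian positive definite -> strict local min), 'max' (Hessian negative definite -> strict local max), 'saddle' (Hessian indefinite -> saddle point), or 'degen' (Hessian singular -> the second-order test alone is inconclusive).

Compute the Hessian H = grad^2 f:
  H = [[4, 1], [1, 8]]
Verify stationarity: grad f(x*) = H x* + g = (0, 0).
Eigenvalues of H: 3.7639, 8.2361.
Both eigenvalues > 0, so H is positive definite -> x* is a strict local min.

min


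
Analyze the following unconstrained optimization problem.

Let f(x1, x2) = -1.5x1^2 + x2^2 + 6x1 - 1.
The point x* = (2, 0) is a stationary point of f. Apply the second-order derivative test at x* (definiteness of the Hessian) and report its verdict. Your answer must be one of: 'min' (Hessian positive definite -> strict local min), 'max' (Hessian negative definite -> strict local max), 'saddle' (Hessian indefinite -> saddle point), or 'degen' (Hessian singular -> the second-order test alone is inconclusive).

Compute the Hessian H = grad^2 f:
  H = [[-3, 0], [0, 2]]
Verify stationarity: grad f(x*) = H x* + g = (0, 0).
Eigenvalues of H: -3, 2.
Eigenvalues have mixed signs, so H is indefinite -> x* is a saddle point.

saddle


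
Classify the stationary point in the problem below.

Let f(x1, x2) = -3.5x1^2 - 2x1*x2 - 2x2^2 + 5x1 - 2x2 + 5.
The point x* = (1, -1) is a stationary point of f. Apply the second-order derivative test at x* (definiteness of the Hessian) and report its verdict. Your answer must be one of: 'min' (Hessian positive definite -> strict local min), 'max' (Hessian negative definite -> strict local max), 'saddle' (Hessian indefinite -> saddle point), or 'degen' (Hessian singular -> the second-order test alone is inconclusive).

Compute the Hessian H = grad^2 f:
  H = [[-7, -2], [-2, -4]]
Verify stationarity: grad f(x*) = H x* + g = (0, 0).
Eigenvalues of H: -8, -3.
Both eigenvalues < 0, so H is negative definite -> x* is a strict local max.

max


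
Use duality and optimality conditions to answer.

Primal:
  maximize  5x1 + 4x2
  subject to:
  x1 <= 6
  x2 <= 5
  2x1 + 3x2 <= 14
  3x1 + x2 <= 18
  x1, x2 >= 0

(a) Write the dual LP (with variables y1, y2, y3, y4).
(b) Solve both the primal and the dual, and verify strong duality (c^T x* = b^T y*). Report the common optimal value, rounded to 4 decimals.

The standard primal-dual pair for 'max c^T x s.t. A x <= b, x >= 0' is:
  Dual:  min b^T y  s.t.  A^T y >= c,  y >= 0.

So the dual LP is:
  minimize  6y1 + 5y2 + 14y3 + 18y4
  subject to:
    y1 + 2y3 + 3y4 >= 5
    y2 + 3y3 + y4 >= 4
    y1, y2, y3, y4 >= 0

Solving the primal: x* = (5.7143, 0.8571).
  primal value c^T x* = 32.
Solving the dual: y* = (0, 0, 1, 1).
  dual value b^T y* = 32.
Strong duality: c^T x* = b^T y*. Confirmed.

32


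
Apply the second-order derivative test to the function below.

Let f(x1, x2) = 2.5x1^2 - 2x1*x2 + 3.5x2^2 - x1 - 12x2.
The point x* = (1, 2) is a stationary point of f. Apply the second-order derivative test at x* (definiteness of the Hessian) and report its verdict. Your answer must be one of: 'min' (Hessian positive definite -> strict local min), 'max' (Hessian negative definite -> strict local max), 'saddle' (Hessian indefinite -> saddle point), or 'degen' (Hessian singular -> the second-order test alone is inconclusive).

Compute the Hessian H = grad^2 f:
  H = [[5, -2], [-2, 7]]
Verify stationarity: grad f(x*) = H x* + g = (0, 0).
Eigenvalues of H: 3.7639, 8.2361.
Both eigenvalues > 0, so H is positive definite -> x* is a strict local min.

min


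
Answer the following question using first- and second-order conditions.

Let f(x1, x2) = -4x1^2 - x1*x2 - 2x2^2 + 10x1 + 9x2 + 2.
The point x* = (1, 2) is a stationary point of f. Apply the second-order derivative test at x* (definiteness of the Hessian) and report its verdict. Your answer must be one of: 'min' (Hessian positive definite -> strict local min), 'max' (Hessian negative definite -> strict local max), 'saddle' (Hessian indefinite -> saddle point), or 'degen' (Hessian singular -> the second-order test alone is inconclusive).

Compute the Hessian H = grad^2 f:
  H = [[-8, -1], [-1, -4]]
Verify stationarity: grad f(x*) = H x* + g = (0, 0).
Eigenvalues of H: -8.2361, -3.7639.
Both eigenvalues < 0, so H is negative definite -> x* is a strict local max.

max


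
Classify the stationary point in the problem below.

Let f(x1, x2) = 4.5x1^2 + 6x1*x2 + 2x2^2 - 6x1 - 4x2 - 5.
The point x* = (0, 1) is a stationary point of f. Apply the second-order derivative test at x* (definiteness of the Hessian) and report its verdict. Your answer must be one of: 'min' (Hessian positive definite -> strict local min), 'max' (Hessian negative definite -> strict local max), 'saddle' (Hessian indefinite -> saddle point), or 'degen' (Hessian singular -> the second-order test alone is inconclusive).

Compute the Hessian H = grad^2 f:
  H = [[9, 6], [6, 4]]
Verify stationarity: grad f(x*) = H x* + g = (0, 0).
Eigenvalues of H: 0, 13.
H has a zero eigenvalue (singular; positive semidefinite but not definite), so H is neither positive definite, negative definite, nor indefinite. The second-order test alone is inconclusive -> degen.
(Indeed, f is constant along the null direction of H through x*, so x* is not a strict local extremum.)

degen


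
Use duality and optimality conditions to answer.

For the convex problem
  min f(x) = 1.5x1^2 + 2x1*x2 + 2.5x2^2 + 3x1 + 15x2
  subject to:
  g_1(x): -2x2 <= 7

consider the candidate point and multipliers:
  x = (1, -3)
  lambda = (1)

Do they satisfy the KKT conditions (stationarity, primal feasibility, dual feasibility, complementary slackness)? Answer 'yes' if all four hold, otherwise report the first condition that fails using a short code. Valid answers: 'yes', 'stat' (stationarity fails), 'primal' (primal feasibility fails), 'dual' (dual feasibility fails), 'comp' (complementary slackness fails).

Gradient of f: grad f(x) = Q x + c = (0, 2)
Constraint values g_i(x) = a_i^T x - b_i:
  g_1((1, -3)) = -1
Stationarity residual: grad f(x) + sum_i lambda_i a_i = (0, 0)
  -> stationarity OK
Primal feasibility (all g_i <= 0): OK
Dual feasibility (all lambda_i >= 0): OK
Complementary slackness (lambda_i * g_i(x) = 0 for all i): FAILS

Verdict: the first failing condition is complementary_slackness -> comp.

comp


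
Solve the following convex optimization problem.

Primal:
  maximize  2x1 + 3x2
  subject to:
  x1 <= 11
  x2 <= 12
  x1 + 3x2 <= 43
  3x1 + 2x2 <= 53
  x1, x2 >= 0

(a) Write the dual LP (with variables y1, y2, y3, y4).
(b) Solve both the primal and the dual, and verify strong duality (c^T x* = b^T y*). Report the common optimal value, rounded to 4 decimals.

The standard primal-dual pair for 'max c^T x s.t. A x <= b, x >= 0' is:
  Dual:  min b^T y  s.t.  A^T y >= c,  y >= 0.

So the dual LP is:
  minimize  11y1 + 12y2 + 43y3 + 53y4
  subject to:
    y1 + y3 + 3y4 >= 2
    y2 + 3y3 + 2y4 >= 3
    y1, y2, y3, y4 >= 0

Solving the primal: x* = (10.4286, 10.8571).
  primal value c^T x* = 53.4286.
Solving the dual: y* = (0, 0, 0.7143, 0.4286).
  dual value b^T y* = 53.4286.
Strong duality: c^T x* = b^T y*. Confirmed.

53.4286


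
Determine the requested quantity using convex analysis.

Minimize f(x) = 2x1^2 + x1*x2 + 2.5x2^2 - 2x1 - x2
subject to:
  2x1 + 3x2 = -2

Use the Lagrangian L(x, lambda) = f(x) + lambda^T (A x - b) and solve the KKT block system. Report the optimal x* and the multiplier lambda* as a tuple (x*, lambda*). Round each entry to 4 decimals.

Form the Lagrangian:
  L(x, lambda) = (1/2) x^T Q x + c^T x + lambda^T (A x - b)
Stationarity (grad_x L = 0): Q x + c + A^T lambda = 0.
Primal feasibility: A x = b.

This gives the KKT block system:
  [ Q   A^T ] [ x     ]   [-c ]
  [ A    0  ] [ lambda ] = [ b ]

Solving the linear system:
  x*      = (-0.0455, -0.6364)
  lambda* = (1.4091)
  f(x*)   = 1.7727

x* = (-0.0455, -0.6364), lambda* = (1.4091)


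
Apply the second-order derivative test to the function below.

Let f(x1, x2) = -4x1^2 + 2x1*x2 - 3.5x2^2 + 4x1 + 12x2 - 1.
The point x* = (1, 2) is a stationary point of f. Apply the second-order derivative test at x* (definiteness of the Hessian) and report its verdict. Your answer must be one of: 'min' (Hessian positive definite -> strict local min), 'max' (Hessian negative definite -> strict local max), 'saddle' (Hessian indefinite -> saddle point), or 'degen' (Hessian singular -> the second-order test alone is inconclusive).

Compute the Hessian H = grad^2 f:
  H = [[-8, 2], [2, -7]]
Verify stationarity: grad f(x*) = H x* + g = (0, 0).
Eigenvalues of H: -9.5616, -5.4384.
Both eigenvalues < 0, so H is negative definite -> x* is a strict local max.

max


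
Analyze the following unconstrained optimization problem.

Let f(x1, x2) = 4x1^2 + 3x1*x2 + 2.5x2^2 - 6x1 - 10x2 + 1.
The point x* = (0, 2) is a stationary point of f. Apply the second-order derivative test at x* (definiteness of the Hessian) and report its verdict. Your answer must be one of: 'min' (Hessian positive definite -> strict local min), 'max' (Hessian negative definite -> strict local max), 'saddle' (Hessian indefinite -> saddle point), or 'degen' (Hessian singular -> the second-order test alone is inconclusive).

Compute the Hessian H = grad^2 f:
  H = [[8, 3], [3, 5]]
Verify stationarity: grad f(x*) = H x* + g = (0, 0).
Eigenvalues of H: 3.1459, 9.8541.
Both eigenvalues > 0, so H is positive definite -> x* is a strict local min.

min
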